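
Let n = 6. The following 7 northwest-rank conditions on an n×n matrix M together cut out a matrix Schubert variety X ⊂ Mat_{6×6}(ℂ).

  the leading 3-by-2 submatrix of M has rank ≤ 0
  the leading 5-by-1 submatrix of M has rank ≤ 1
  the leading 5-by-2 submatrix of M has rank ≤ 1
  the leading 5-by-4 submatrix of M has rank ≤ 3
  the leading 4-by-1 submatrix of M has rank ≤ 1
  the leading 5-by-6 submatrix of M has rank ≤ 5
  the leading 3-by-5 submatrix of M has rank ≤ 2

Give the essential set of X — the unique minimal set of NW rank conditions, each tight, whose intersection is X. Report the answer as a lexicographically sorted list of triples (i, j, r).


Rank table r_w(6×6) implied by the 7 constraints:

  0 0 1 1 1 1
  0 0 1 2 2 2
  0 0 1 2 2 3
  1 1 2 3 3 4
  1 1 2 3 4 5
  1 2 3 4 5 6

second differences of R give the permutation w = (3, 4, 6, 1, 5, 2).

ℓ(w)=8; the 3 essential cells (i,j,r):

[(3, 2, 0), (3, 5, 2), (5, 2, 1)]


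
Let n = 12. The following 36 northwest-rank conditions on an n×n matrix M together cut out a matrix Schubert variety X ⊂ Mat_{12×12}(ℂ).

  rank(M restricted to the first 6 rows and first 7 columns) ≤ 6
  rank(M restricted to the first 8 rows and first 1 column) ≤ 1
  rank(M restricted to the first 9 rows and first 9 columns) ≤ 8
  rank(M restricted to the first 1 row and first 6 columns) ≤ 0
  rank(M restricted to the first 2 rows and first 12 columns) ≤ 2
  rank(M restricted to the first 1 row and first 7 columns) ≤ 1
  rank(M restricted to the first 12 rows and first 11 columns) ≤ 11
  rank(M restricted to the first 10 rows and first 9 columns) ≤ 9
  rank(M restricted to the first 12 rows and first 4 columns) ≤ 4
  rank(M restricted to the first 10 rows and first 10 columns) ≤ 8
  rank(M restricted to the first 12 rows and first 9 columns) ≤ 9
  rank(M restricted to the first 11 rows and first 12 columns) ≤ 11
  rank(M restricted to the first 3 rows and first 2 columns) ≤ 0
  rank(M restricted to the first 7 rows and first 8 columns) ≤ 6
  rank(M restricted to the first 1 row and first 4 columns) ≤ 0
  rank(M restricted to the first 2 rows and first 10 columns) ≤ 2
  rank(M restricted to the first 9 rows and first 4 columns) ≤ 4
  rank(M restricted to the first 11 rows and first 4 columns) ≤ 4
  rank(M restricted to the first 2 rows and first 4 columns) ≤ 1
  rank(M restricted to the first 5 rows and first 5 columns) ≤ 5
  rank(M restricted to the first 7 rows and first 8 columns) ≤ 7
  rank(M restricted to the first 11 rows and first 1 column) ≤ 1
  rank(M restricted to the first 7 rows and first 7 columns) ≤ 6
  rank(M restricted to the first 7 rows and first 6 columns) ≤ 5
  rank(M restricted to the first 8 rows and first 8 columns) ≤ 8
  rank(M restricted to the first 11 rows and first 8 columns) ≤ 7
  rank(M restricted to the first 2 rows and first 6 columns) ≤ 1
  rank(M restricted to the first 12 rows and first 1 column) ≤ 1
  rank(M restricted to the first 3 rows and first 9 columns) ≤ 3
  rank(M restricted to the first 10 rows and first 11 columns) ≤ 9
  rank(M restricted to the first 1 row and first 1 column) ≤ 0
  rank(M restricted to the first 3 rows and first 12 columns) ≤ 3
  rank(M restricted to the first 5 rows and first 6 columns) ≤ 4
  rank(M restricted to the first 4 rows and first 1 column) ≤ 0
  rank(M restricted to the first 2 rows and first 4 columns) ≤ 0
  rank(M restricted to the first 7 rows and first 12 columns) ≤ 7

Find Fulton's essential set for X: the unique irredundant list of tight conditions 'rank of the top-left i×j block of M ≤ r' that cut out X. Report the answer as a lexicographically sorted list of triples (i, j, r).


Propagating the 36 rank bounds to every northwest block:

  0 | 0 | 0 | 0 | 0 | 0 | 1 | 1 | 1 | 1 | 1 | 1
  0 | 0 | 0 | 0 | 1 | 1 | 2 | 2 | 2 | 2 | 2 | 2
  0 | 0 | 1 | 1 | 2 | 2 | 3 | 3 | 3 | 3 | 3 | 3
  0 | 1 | 2 | 2 | 3 | 3 | 4 | 4 | 4 | 4 | 4 | 4
  1 | 2 | 3 | 3 | 4 | 4 | 5 | 5 | 5 | 5 | 5 | 5
  1 | 2 | 3 | 4 | 5 | 5 | 6 | 6 | 6 | 6 | 6 | 6
  1 | 2 | 3 | 4 | 5 | 5 | 6 | 6 | 7 | 7 | 7 | 7
  1 | 2 | 3 | 4 | 5 | 6 | 7 | 7 | 8 | 8 | 8 | 8
  1 | 2 | 3 | 4 | 5 | 6 | 7 | 7 | 8 | 8 | 9 | 9
  1 | 2 | 3 | 4 | 5 | 6 | 7 | 7 | 8 | 8 | 9 | 10
  1 | 2 | 3 | 4 | 5 | 6 | 7 | 7 | 8 | 9 | 10 | 11
  1 | 2 | 3 | 4 | 5 | 6 | 7 | 8 | 9 | 10 | 11 | 12

hence w(1..12) = (7, 5, 3, 2, 1, 4, 9, 6, 11, 12, 10, 8).

ℓ(w)=20; the 8 essential cells (i,j,r):

[(1, 6, 0), (2, 4, 0), (3, 2, 0), (4, 1, 0), (7, 6, 5), (7, 8, 6), (10, 10, 8), (11, 8, 7)]


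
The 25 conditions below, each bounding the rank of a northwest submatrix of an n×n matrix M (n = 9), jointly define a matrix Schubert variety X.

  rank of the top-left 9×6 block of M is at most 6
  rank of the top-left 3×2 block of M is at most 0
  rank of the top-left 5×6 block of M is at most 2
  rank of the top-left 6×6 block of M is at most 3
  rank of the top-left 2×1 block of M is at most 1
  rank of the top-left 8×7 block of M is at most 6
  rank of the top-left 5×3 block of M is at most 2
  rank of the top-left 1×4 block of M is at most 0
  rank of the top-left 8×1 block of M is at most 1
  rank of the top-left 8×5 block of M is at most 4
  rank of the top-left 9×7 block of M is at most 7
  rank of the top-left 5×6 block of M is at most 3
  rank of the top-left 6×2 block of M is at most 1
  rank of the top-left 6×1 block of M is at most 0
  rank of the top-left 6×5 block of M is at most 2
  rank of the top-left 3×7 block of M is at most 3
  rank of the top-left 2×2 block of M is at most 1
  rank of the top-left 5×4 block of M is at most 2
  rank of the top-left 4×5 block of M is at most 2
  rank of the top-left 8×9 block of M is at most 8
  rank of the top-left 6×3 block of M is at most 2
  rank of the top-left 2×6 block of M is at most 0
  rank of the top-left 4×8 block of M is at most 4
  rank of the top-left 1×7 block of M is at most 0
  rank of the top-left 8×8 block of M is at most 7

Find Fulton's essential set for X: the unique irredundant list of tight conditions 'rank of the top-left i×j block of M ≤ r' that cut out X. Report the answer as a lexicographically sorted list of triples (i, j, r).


Rank table r_w(9×9) implied by the 25 constraints:

  0 | 0 | 0 | 0 | 0 | 0 | 0 | 1 | 1
  0 | 0 | 0 | 0 | 0 | 0 | 1 | 2 | 2
  0 | 0 | 1 | 1 | 1 | 1 | 2 | 3 | 3
  0 | 1 | 2 | 2 | 2 | 2 | 3 | 4 | 4
  0 | 1 | 2 | 2 | 2 | 2 | 3 | 4 | 5
  0 | 1 | 2 | 2 | 2 | 3 | 4 | 5 | 6
  1 | 2 | 3 | 3 | 3 | 4 | 5 | 6 | 7
  1 | 2 | 3 | 4 | 4 | 5 | 6 | 7 | 8
  1 | 2 | 3 | 4 | 5 | 6 | 7 | 8 | 9

reading off 1-entries of Δ²R: w = (8, 7, 3, 2, 9, 6, 1, 4, 5).

ℓ(w)=23; the 6 essential cells (i,j,r):

[(1, 7, 0), (2, 6, 0), (3, 2, 0), (5, 6, 2), (6, 1, 0), (6, 5, 2)]


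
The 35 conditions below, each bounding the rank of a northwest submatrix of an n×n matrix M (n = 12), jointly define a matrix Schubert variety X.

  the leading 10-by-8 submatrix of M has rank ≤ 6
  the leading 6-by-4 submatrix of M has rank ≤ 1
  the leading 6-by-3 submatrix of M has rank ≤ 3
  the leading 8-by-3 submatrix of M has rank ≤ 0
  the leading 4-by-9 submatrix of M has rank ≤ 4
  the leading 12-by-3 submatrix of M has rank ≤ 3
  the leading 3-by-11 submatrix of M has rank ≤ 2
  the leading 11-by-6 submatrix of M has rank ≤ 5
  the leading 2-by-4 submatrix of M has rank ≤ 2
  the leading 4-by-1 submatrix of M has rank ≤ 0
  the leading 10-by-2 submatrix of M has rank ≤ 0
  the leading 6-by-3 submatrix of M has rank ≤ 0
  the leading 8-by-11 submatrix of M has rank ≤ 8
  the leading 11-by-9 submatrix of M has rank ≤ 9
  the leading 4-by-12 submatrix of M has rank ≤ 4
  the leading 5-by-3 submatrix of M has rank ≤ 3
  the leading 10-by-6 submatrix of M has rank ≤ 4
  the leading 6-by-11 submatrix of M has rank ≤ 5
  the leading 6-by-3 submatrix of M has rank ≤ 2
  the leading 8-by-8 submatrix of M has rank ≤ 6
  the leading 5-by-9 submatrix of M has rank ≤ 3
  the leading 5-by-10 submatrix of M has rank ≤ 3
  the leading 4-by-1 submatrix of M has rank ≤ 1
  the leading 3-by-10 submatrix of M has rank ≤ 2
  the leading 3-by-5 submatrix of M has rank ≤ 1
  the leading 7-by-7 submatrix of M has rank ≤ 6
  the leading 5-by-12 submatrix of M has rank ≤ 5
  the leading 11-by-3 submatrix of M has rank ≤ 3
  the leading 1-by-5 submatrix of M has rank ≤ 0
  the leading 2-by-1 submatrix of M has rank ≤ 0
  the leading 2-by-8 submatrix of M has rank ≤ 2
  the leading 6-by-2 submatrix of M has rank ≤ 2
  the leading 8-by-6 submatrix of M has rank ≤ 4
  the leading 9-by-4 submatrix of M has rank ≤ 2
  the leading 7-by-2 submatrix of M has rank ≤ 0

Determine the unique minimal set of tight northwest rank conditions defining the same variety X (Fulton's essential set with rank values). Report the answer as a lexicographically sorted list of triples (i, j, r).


Propagating the 35 rank bounds to every northwest block:

  0, 0, 0, 0, 0, 1, 1, 1, 1, 1, 1, 1
  0, 0, 0, 1, 1, 2, 2, 2, 2, 2, 2, 2
  0, 0, 0, 1, 1, 2, 2, 2, 2, 2, 2, 3
  0, 0, 0, 1, 2, 3, 3, 3, 3, 3, 3, 4
  0, 0, 0, 1, 2, 3, 3, 3, 3, 3, 4, 5
  0, 0, 0, 1, 2, 3, 4, 4, 4, 4, 5, 6
  0, 0, 0, 1, 2, 3, 4, 5, 5, 5, 6, 7
  0, 0, 0, 1, 2, 3, 4, 5, 6, 6, 7, 8
  0, 0, 1, 2, 3, 4, 5, 6, 7, 7, 8, 9
  0, 0, 1, 2, 3, 4, 5, 6, 7, 8, 9, 10
  1, 1, 2, 3, 4, 5, 6, 7, 8, 9, 10, 11
  1, 2, 3, 4, 5, 6, 7, 8, 9, 10, 11, 12

giving w = (6, 4, 12, 5, 11, 7, 8, 9, 3, 10, 1, 2) via Δ²R.

6 SE-corners of the 40-cell Rothe diagram give Ess(w):

[(1, 5, 0), (3, 5, 1), (3, 11, 2), (5, 10, 3), (8, 3, 0), (10, 2, 0)]


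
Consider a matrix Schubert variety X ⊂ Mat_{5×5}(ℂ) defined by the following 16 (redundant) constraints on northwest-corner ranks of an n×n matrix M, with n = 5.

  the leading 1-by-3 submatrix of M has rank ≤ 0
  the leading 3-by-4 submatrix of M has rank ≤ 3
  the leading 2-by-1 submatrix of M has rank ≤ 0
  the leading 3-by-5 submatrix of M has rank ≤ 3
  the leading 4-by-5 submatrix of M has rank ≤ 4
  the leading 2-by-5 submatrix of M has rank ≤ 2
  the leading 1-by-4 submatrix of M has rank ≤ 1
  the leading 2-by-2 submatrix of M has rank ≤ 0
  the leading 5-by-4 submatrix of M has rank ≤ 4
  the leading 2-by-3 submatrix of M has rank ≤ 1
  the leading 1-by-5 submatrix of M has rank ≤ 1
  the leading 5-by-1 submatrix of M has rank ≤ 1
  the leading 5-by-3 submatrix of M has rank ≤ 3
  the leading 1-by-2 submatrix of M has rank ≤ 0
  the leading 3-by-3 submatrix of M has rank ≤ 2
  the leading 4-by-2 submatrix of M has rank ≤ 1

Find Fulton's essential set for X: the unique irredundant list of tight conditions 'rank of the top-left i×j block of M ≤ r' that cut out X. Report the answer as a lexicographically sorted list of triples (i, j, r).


Propagating the 16 rank bounds to every northwest block:

  i=1: 0 0 0 1 1
  i=2: 0 0 1 2 2
  i=3: 1 1 2 3 3
  i=4: 1 1 2 3 4
  i=5: 1 2 3 4 5

second differences of R give the permutation w = (4, 3, 1, 5, 2).

3 SE-corners of the 6-cell Rothe diagram give Ess(w):

[(1, 3, 0), (2, 2, 0), (4, 2, 1)]


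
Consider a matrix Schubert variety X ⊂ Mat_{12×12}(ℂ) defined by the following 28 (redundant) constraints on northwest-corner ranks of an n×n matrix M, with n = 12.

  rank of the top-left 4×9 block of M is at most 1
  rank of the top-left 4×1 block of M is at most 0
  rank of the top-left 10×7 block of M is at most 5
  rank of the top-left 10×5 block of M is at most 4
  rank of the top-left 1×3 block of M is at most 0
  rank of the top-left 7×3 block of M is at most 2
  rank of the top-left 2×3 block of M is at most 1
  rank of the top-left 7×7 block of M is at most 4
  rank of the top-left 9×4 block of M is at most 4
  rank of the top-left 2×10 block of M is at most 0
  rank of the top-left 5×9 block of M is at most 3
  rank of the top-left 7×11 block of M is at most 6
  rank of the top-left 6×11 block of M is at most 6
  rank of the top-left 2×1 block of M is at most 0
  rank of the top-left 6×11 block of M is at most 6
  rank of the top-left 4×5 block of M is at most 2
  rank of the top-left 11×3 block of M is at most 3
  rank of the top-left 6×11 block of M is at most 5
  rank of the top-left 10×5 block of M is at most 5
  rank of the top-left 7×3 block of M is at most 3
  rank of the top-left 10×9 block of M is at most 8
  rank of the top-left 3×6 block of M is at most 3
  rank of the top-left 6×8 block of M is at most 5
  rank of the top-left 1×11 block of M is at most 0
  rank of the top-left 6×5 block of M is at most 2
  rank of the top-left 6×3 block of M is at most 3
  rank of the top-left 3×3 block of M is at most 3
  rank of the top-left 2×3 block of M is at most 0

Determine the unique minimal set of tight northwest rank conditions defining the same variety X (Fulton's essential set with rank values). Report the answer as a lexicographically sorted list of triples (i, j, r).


Computing R[i][j] = min implied NW-rank bound (n=12, 28 conditions):

  0 0 0 0 0 0 0 0 0 0 0 1
  0 0 0 0 0 0 0 0 0 0 1 2
  0 1 1 1 1 1 1 1 1 1 2 3
  0 1 1 1 1 1 1 1 1 2 3 4
  1 2 2 2 2 2 2 2 2 3 4 5
  1 2 2 2 2 3 3 3 3 4 5 6
  1 2 2 3 3 4 4 4 4 5 6 7
  1 2 3 4 4 5 5 5 5 6 7 8
  1 2 3 4 4 5 5 6 6 7 8 9
  1 2 3 4 4 5 5 6 7 8 9 10
  1 2 3 4 5 6 6 7 8 9 10 11
  1 2 3 4 5 6 7 8 9 10 11 12

hence w(1..12) = (12, 11, 2, 10, 1, 6, 4, 3, 8, 9, 5, 7).

Rothe diagram D(w) (38 cells), 8 SE-corners (essential conditions):

[(1, 11, 0), (2, 10, 0), (4, 1, 0), (4, 9, 1), (6, 5, 2), (7, 3, 2), (10, 5, 4), (10, 7, 5)]


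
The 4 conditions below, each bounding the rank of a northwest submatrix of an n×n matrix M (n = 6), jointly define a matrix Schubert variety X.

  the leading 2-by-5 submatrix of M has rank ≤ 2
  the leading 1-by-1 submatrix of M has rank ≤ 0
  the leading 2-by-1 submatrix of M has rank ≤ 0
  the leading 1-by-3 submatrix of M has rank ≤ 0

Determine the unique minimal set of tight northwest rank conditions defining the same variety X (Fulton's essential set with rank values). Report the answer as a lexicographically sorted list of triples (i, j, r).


The tightest implied rank at each (i,j), from the 4 conditions:

  i=1: 0 | 0 | 0 | 1 | 1 | 1
  i=2: 0 | 1 | 1 | 2 | 2 | 2
  i=3: 1 | 2 | 2 | 3 | 3 | 3
  i=4: 1 | 2 | 3 | 4 | 4 | 4
  i=5: 1 | 2 | 3 | 4 | 5 | 5
  i=6: 1 | 2 | 3 | 4 | 5 | 6

giving w = (4, 2, 1, 3, 5, 6) via Δ²R.

Rothe diagram D(w) (4 cells), 2 SE-corners (essential conditions):

[(1, 3, 0), (2, 1, 0)]


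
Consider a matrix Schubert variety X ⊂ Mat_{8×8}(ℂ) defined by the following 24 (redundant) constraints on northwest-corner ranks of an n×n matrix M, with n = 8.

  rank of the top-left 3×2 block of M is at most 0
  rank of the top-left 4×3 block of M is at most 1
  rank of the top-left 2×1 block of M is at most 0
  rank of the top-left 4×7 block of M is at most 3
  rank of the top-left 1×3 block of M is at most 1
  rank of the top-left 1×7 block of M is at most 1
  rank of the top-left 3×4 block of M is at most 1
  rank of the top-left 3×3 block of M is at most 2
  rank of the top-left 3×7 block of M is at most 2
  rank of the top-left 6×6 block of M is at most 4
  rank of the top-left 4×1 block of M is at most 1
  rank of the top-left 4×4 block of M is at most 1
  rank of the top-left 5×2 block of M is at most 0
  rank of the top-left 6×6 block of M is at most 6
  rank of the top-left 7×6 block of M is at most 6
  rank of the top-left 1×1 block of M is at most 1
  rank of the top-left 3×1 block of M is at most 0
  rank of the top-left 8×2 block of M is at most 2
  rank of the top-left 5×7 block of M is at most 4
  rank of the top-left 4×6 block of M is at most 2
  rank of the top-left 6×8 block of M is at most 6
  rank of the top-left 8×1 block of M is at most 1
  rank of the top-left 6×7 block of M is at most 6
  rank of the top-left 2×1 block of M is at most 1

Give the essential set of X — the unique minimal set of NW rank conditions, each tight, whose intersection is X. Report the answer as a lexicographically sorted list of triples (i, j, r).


Rank table r_w(8×8) implied by the 24 constraints:

  row 1: 0 | 0 | 1 | 1 | 1 | 1 | 1 | 1
  row 2: 0 | 0 | 1 | 1 | 2 | 2 | 2 | 2
  row 3: 0 | 0 | 1 | 1 | 2 | 2 | 2 | 3
  row 4: 0 | 0 | 1 | 1 | 2 | 2 | 3 | 4
  row 5: 0 | 0 | 1 | 2 | 3 | 3 | 4 | 5
  row 6: 1 | 1 | 2 | 3 | 4 | 4 | 5 | 6
  row 7: 1 | 2 | 3 | 4 | 5 | 5 | 6 | 7
  row 8: 1 | 2 | 3 | 4 | 5 | 6 | 7 | 8

giving w = (3, 5, 8, 7, 4, 1, 2, 6) via Δ²R.

Fulton essential set (4 of the 16 Rothe cells):

[(3, 7, 2), (4, 4, 1), (4, 6, 2), (5, 2, 0)]


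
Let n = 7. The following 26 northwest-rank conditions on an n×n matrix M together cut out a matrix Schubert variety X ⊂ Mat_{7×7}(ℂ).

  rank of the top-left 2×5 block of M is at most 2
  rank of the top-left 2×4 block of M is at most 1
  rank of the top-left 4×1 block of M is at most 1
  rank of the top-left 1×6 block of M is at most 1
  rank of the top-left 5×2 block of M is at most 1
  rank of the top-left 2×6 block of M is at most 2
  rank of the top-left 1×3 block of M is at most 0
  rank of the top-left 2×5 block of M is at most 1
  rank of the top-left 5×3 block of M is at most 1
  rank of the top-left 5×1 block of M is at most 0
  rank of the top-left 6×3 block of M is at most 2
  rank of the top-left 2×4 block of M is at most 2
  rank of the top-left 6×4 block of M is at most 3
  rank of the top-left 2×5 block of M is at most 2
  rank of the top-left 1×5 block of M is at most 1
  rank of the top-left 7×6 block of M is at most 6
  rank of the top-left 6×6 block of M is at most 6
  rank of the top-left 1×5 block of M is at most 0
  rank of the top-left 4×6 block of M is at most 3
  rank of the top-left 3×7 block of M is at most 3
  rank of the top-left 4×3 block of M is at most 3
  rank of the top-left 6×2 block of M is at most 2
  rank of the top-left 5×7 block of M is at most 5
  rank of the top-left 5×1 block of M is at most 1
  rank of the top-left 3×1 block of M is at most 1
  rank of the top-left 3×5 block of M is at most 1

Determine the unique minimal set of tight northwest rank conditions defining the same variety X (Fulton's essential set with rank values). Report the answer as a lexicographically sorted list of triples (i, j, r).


Reconstructing r_w from the 26 given conditions:

  R[1]: 0 | 0 | 0 | 0 | 0 | 1 | 1
  R[2]: 0 | 1 | 1 | 1 | 1 | 2 | 2
  R[3]: 0 | 1 | 1 | 1 | 1 | 2 | 3
  R[4]: 0 | 1 | 1 | 2 | 2 | 3 | 4
  R[5]: 0 | 1 | 1 | 2 | 3 | 4 | 5
  R[6]: 1 | 2 | 2 | 3 | 4 | 5 | 6
  R[7]: 1 | 2 | 3 | 4 | 5 | 6 | 7

second differences of R give the permutation w = (6, 2, 7, 4, 5, 1, 3).

Rothe diagram D(w) (14 cells), 4 SE-corners (essential conditions):

[(1, 5, 0), (3, 5, 1), (5, 1, 0), (5, 3, 1)]


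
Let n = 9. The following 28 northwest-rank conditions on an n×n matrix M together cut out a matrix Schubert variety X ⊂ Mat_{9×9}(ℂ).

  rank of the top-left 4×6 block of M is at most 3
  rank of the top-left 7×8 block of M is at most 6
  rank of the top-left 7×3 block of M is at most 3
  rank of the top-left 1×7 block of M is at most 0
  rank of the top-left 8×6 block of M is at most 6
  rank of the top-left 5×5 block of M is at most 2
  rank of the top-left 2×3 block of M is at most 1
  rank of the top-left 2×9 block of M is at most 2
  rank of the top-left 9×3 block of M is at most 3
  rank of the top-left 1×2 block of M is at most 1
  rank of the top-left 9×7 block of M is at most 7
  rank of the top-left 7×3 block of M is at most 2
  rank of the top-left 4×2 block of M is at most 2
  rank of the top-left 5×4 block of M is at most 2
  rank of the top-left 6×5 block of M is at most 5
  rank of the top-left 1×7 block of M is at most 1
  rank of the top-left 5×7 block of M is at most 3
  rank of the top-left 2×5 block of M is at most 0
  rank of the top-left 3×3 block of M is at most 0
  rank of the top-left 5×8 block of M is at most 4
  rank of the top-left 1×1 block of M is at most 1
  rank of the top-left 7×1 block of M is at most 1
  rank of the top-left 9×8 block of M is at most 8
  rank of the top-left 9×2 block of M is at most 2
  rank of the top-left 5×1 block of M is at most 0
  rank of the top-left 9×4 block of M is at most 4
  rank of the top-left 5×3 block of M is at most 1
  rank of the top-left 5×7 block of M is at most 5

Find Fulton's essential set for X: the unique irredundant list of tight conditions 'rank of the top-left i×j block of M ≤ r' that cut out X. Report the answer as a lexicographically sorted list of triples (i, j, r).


Propagating the 28 rank bounds to every northwest block:

  i=1: 0  0  0  0  0  0  0  1  1
  i=2: 0  0  0  0  0  1  1  2  2
  i=3: 0  0  0  1  1  2  2  3  3
  i=4: 0  1  1  2  2  3  3  4  4
  i=5: 0  1  1  2  2  3  3  4  5
  i=6: 1  2  2  3  3  4  4  5  6
  i=7: 1  2  2  3  4  5  5  6  7
  i=8: 1  2  3  4  5  6  6  7  8
  i=9: 1  2  3  4  5  6  7  8  9

the unique w with this rank table is (8, 6, 4, 2, 9, 1, 5, 3, 7).

D(w) has 21 cells with 8 SE-corners; essential set:

[(1, 7, 0), (2, 5, 0), (3, 3, 0), (5, 1, 0), (5, 3, 1), (5, 5, 2), (5, 7, 3), (7, 3, 2)]


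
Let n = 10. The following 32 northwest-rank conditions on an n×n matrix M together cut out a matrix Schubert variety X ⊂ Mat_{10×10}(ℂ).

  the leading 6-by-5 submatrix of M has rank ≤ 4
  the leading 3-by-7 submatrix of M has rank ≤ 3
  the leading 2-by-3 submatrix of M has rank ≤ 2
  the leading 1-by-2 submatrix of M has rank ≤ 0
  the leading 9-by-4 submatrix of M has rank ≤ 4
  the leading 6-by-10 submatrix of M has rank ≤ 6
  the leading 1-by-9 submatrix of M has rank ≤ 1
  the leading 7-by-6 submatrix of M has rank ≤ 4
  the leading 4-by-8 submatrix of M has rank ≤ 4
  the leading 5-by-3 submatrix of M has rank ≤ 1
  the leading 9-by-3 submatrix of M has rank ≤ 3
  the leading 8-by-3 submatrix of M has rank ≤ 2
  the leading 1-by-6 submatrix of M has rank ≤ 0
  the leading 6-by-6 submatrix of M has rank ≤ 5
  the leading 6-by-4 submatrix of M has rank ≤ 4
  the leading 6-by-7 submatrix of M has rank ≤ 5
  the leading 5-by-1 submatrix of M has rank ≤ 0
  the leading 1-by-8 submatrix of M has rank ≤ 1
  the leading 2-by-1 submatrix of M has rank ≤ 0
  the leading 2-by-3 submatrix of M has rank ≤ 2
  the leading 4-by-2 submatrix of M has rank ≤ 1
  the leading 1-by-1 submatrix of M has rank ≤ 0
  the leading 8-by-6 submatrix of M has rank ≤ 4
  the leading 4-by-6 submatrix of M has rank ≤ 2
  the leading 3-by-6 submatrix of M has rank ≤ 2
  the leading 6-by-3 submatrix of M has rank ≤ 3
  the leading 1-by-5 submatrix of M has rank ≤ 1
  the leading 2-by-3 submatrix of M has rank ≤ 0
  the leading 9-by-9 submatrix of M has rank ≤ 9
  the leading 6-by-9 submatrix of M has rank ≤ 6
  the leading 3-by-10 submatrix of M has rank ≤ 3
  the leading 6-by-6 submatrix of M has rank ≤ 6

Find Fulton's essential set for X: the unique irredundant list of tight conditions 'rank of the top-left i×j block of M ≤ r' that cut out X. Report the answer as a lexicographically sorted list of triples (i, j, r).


Propagating the 32 rank bounds to every northwest block:

  0 | 0 | 0 | 0 | 0 | 0 | 1 | 1 | 1 | 1
  0 | 0 | 0 | 1 | 1 | 1 | 2 | 2 | 2 | 2
  0 | 1 | 1 | 2 | 2 | 2 | 3 | 3 | 3 | 3
  0 | 1 | 1 | 2 | 2 | 2 | 3 | 4 | 4 | 4
  0 | 1 | 1 | 2 | 3 | 3 | 4 | 5 | 5 | 5
  1 | 2 | 2 | 3 | 4 | 4 | 5 | 6 | 6 | 6
  1 | 2 | 2 | 3 | 4 | 4 | 5 | 6 | 7 | 7
  1 | 2 | 2 | 3 | 4 | 4 | 5 | 6 | 7 | 8
  1 | 2 | 3 | 4 | 5 | 5 | 6 | 7 | 8 | 9
  1 | 2 | 3 | 4 | 5 | 6 | 7 | 8 | 9 | 10

the unique w with this rank table is (7, 4, 2, 8, 5, 1, 9, 10, 3, 6).

|D(w)|=20, |Ess(w)|=7:

[(1, 6, 0), (2, 3, 0), (4, 6, 2), (5, 1, 0), (5, 3, 1), (8, 3, 2), (8, 6, 4)]


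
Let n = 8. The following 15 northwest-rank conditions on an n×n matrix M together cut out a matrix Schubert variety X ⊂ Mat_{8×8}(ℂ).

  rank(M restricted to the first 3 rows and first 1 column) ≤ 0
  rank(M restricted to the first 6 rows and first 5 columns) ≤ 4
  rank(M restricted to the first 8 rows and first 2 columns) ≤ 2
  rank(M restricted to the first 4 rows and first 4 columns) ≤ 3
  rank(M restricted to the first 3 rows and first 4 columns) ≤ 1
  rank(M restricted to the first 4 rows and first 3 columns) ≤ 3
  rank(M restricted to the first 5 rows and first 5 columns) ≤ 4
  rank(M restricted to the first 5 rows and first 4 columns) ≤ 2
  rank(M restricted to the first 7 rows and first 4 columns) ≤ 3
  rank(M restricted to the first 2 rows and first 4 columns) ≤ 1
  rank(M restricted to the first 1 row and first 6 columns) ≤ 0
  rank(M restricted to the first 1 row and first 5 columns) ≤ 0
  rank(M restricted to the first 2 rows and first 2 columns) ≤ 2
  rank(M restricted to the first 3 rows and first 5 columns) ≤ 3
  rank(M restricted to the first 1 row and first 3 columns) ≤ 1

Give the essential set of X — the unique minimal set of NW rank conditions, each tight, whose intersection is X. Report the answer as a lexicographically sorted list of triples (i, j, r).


Propagating the 15 rank bounds to every northwest block:

  i=1: 0 0 0 0 0 0 1 1
  i=2: 0 1 1 1 1 1 2 2
  i=3: 0 1 1 1 2 2 3 3
  i=4: 1 2 2 2 3 3 4 4
  i=5: 1 2 2 2 3 4 5 5
  i=6: 1 2 3 3 4 5 6 6
  i=7: 1 2 3 3 4 5 6 7
  i=8: 1 2 3 4 5 6 7 8

hence w(1..8) = (7, 2, 5, 1, 6, 3, 8, 4).

5 SE-corners of the 13-cell Rothe diagram give Ess(w):

[(1, 6, 0), (3, 1, 0), (3, 4, 1), (5, 4, 2), (7, 4, 3)]


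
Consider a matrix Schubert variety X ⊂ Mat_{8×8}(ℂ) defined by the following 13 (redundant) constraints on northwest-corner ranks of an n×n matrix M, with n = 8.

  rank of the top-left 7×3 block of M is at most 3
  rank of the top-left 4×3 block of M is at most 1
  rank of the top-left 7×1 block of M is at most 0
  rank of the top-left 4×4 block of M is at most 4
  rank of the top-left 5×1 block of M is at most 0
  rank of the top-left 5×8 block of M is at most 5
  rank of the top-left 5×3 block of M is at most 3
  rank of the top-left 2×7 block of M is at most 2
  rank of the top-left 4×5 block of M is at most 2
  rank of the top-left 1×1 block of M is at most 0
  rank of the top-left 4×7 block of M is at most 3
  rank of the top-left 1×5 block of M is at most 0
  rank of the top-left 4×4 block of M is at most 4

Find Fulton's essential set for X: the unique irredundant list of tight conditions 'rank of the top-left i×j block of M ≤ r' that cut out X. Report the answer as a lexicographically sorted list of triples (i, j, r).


Reconstructing r_w from the 13 given conditions:

  i=1: 0  0  0  0  0  1  1  1
  i=2: 0  1  1  1  1  2  2  2
  i=3: 0  1  1  2  2  3  3  3
  i=4: 0  1  1  2  2  3  3  4
  i=5: 0  1  2  3  3  4  4  5
  i=6: 0  1  2  3  4  5  5  6
  i=7: 0  1  2  3  4  5  6  7
  i=8: 1  2  3  4  5  6  7  8

second differences of R give the permutation w = (6, 2, 4, 8, 3, 5, 7, 1).

Fulton essential set (5 of the 15 Rothe cells):

[(1, 5, 0), (4, 3, 1), (4, 5, 2), (4, 7, 3), (7, 1, 0)]


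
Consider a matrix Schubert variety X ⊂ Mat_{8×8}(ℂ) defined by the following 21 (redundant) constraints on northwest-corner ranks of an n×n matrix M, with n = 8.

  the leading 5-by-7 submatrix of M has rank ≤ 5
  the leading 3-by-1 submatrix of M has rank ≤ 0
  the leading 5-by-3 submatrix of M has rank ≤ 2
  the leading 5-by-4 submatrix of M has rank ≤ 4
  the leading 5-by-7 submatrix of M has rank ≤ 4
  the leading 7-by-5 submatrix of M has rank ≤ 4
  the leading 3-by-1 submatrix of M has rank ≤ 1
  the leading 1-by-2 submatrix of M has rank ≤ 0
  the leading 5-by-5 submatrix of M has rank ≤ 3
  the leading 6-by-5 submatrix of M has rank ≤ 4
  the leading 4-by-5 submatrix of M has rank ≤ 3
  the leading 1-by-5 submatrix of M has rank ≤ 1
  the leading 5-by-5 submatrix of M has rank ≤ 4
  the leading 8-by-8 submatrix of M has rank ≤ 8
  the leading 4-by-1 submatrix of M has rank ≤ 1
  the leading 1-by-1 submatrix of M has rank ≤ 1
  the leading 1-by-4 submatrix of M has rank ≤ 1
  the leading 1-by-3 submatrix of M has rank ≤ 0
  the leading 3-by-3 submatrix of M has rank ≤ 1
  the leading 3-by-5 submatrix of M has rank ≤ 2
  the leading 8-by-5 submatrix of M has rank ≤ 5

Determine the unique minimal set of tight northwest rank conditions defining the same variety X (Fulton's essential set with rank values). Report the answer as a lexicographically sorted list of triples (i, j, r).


Reconstructing r_w from the 21 given conditions:

  0, 0, 0, 1, 1, 1, 1, 1
  0, 1, 1, 2, 2, 2, 2, 2
  0, 1, 1, 2, 2, 3, 3, 3
  1, 2, 2, 3, 3, 4, 4, 4
  1, 2, 2, 3, 3, 4, 4, 5
  1, 2, 3, 4, 4, 5, 5, 6
  1, 2, 3, 4, 4, 5, 6, 7
  1, 2, 3, 4, 5, 6, 7, 8

hence w(1..8) = (4, 2, 6, 1, 8, 3, 7, 5).

|D(w)|=11, |Ess(w)|=8:

[(1, 3, 0), (3, 1, 0), (3, 3, 1), (3, 5, 2), (5, 3, 2), (5, 5, 3), (5, 7, 4), (7, 5, 4)]


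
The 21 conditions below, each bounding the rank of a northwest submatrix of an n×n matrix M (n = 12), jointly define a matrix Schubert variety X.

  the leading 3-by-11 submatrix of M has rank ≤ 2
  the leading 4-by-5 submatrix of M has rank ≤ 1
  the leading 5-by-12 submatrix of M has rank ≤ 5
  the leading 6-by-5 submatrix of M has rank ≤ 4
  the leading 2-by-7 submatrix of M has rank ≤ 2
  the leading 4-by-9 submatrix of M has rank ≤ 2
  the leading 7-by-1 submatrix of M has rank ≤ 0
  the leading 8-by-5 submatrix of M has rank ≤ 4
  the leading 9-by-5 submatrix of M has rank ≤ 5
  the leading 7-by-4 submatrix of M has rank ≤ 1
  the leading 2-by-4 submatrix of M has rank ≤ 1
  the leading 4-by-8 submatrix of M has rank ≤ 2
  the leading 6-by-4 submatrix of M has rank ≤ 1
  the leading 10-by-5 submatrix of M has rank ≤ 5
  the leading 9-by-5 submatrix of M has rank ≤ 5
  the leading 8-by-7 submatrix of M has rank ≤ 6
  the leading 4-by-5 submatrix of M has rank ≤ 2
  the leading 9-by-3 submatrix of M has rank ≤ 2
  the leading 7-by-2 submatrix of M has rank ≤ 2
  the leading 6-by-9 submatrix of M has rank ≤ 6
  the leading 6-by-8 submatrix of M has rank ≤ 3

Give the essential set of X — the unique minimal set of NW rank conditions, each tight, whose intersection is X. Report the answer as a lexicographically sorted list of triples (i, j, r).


Rank table r_w(12×12) implied by the 21 constraints:

  i=1: 0  1  1  1  1  1  1  1  1  1  1  1
  i=2: 0  1  1  1  1  2  2  2  2  2  2  2
  i=3: 0  1  1  1  1  2  2  2  2  2  2  3
  i=4: 0  1  1  1  1  2  2  2  2  3  3  4
  i=5: 0  1  1  1  2  3  3  3  3  4  4  5
  i=6: 0  1  1  1  2  3  3  3  4  5  5  6
  i=7: 0  1  1  1  2  3  4  4  5  6  6  7
  i=8: 1  2  2  2  3  4  5  5  6  7  7  8
  i=9: 1  2  2  3  4  5  6  6  7  8  8  9
  i=10: 1  2  3  4  5  6  7  7  8  9  9  10
  i=11: 1  2  3  4  5  6  7  8  9  10  10  11
  i=12: 1  2  3  4  5  6  7  8  9  10  11  12

hence w(1..12) = (2, 6, 12, 10, 5, 9, 7, 1, 4, 3, 8, 11).

ℓ(w)=33; the 7 essential cells (i,j,r):

[(3, 11, 2), (4, 5, 1), (4, 9, 2), (6, 8, 3), (7, 1, 0), (7, 4, 1), (9, 3, 2)]


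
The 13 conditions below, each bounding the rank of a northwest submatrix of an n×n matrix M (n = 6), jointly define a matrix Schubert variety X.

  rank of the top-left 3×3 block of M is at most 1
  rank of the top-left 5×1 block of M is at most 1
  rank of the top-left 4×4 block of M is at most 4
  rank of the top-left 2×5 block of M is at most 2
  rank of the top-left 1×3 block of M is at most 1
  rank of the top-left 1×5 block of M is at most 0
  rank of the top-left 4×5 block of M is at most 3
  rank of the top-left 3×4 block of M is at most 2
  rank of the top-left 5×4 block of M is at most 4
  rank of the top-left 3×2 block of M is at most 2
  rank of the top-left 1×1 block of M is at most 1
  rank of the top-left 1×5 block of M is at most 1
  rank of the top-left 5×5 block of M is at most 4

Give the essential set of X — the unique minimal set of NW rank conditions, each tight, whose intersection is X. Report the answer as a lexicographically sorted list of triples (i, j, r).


Rank table r_w(6×6) implied by the 13 constraints:

  i=1: 0  0  0  0  0  1
  i=2: 1  1  1  1  1  2
  i=3: 1  1  1  2  2  3
  i=4: 1  2  2  3  3  4
  i=5: 1  2  3  4  4  5
  i=6: 1  2  3  4  5  6

reading off 1-entries of Δ²R: w = (6, 1, 4, 2, 3, 5).

|D(w)|=7, |Ess(w)|=2:

[(1, 5, 0), (3, 3, 1)]


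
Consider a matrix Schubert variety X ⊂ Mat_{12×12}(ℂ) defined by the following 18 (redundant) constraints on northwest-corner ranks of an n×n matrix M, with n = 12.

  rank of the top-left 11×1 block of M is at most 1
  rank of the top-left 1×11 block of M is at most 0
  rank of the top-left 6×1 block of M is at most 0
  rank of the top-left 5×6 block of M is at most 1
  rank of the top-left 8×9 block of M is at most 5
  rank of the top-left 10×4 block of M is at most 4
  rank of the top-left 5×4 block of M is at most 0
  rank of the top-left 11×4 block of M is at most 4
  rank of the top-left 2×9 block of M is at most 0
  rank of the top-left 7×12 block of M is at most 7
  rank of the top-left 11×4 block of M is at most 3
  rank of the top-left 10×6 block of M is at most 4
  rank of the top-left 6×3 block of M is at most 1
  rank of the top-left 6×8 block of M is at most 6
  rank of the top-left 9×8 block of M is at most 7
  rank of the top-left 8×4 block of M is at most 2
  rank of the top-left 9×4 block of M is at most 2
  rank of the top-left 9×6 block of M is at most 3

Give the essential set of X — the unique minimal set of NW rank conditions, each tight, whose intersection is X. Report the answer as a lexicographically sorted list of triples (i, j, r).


Computing R[i][j] = min implied NW-rank bound (n=12, 18 conditions):

  R[1]: 0 0 0 0 0 0 0 0 0 0 0 1
  R[2]: 0 0 0 0 0 0 0 0 0 1 1 2
  R[3]: 0 0 0 0 1 1 1 1 1 2 2 3
  R[4]: 0 0 0 0 1 1 2 2 2 3 3 4
  R[5]: 0 0 0 0 1 1 2 3 3 4 4 5
  R[6]: 0 1 1 1 2 2 3 4 4 5 5 6
  R[7]: 1 2 2 2 3 3 4 5 5 6 6 7
  R[8]: 1 2 2 2 3 3 4 5 5 6 7 8
  R[9]: 1 2 2 2 3 3 4 5 6 7 8 9
  R[10]: 1 2 3 3 4 4 5 6 7 8 9 10
  R[11]: 1 2 3 3 4 5 6 7 8 9 10 11
  R[12]: 1 2 3 4 5 6 7 8 9 10 11 12

hence w(1..12) = (12, 10, 5, 7, 8, 2, 1, 11, 9, 3, 6, 4).

ℓ(w)=43; the 9 essential cells (i,j,r):

[(1, 11, 0), (2, 9, 0), (5, 4, 0), (5, 6, 1), (6, 1, 0), (8, 9, 5), (9, 4, 2), (9, 6, 3), (11, 4, 3)]


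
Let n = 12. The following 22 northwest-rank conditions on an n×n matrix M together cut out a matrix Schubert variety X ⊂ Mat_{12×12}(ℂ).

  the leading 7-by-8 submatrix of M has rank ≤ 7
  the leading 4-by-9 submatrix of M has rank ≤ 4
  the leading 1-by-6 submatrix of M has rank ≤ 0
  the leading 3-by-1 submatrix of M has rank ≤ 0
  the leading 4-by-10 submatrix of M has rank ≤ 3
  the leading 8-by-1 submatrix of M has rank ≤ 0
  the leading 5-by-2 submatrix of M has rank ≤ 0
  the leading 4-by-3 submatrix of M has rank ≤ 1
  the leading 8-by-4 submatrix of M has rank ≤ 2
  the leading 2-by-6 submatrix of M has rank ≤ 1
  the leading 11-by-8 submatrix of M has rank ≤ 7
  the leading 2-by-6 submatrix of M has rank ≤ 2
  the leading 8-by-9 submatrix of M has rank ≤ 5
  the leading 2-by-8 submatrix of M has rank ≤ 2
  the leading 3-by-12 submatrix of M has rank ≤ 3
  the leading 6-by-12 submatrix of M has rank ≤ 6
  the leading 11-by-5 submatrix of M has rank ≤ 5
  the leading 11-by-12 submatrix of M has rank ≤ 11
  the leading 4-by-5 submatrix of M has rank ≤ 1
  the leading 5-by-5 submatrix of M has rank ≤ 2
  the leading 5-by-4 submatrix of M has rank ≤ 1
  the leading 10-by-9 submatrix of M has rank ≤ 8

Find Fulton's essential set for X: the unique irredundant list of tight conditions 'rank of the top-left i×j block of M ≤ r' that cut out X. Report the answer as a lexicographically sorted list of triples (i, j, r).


Rank table r_w(12×12) implied by the 22 constraints:

  0 | 0 | 0 | 0 | 0 | 0 | 1 | 1 | 1 | 1 | 1 | 1
  0 | 0 | 1 | 1 | 1 | 1 | 2 | 2 | 2 | 2 | 2 | 2
  0 | 0 | 1 | 1 | 1 | 2 | 3 | 3 | 3 | 3 | 3 | 3
  0 | 0 | 1 | 1 | 1 | 2 | 3 | 3 | 3 | 3 | 4 | 4
  0 | 0 | 1 | 1 | 2 | 3 | 4 | 4 | 4 | 4 | 5 | 5
  0 | 1 | 2 | 2 | 3 | 4 | 5 | 5 | 5 | 5 | 6 | 6
  0 | 1 | 2 | 2 | 3 | 4 | 5 | 5 | 5 | 6 | 7 | 7
  0 | 1 | 2 | 2 | 3 | 4 | 5 | 5 | 5 | 6 | 7 | 8
  1 | 2 | 3 | 3 | 4 | 5 | 6 | 6 | 6 | 7 | 8 | 9
  1 | 2 | 3 | 4 | 5 | 6 | 7 | 7 | 7 | 8 | 9 | 10
  1 | 2 | 3 | 4 | 5 | 6 | 7 | 7 | 8 | 9 | 10 | 11
  1 | 2 | 3 | 4 | 5 | 6 | 7 | 8 | 9 | 10 | 11 | 12

reading off 1-entries of Δ²R: w = (7, 3, 6, 11, 5, 2, 10, 12, 1, 4, 9, 8).

D(w) has 32 cells with 9 SE-corners; essential set:

[(1, 6, 0), (4, 5, 1), (4, 10, 3), (5, 2, 0), (5, 4, 1), (8, 1, 0), (8, 4, 2), (8, 9, 5), (11, 8, 7)]


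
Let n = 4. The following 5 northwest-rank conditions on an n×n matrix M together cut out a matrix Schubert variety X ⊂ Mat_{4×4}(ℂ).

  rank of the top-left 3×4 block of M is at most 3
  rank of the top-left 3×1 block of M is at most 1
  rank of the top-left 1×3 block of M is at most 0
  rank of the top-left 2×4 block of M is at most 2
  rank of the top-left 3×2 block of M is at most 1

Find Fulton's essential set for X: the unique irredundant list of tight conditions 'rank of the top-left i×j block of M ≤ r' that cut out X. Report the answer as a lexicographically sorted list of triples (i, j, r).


Rank table r_w(4×4) implied by the 5 constraints:

  row 1: 0 0 0 1
  row 2: 1 1 1 2
  row 3: 1 1 2 3
  row 4: 1 2 3 4

giving w = (4, 1, 3, 2) via Δ²R.

Fulton essential set (2 of the 4 Rothe cells):

[(1, 3, 0), (3, 2, 1)]


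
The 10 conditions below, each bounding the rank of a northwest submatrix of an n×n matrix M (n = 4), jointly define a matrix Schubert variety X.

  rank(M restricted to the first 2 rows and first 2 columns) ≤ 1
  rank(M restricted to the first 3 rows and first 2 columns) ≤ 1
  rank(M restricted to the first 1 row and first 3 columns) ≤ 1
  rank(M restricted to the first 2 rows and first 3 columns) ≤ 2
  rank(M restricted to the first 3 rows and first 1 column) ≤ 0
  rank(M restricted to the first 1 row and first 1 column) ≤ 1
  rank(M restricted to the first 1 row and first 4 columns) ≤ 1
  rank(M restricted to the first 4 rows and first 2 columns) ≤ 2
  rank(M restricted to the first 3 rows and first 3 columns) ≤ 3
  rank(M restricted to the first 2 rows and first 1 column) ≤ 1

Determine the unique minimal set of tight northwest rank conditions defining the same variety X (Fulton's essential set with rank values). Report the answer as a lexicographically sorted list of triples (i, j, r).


Rank table r_w(4×4) implied by the 10 constraints:

  R[1]: 0  1  1  1
  R[2]: 0  1  2  2
  R[3]: 0  1  2  3
  R[4]: 1  2  3  4

so w = (2, 3, 4, 1).

D(w) has 3 cells with 1 SE-corner; essential set:

[(3, 1, 0)]


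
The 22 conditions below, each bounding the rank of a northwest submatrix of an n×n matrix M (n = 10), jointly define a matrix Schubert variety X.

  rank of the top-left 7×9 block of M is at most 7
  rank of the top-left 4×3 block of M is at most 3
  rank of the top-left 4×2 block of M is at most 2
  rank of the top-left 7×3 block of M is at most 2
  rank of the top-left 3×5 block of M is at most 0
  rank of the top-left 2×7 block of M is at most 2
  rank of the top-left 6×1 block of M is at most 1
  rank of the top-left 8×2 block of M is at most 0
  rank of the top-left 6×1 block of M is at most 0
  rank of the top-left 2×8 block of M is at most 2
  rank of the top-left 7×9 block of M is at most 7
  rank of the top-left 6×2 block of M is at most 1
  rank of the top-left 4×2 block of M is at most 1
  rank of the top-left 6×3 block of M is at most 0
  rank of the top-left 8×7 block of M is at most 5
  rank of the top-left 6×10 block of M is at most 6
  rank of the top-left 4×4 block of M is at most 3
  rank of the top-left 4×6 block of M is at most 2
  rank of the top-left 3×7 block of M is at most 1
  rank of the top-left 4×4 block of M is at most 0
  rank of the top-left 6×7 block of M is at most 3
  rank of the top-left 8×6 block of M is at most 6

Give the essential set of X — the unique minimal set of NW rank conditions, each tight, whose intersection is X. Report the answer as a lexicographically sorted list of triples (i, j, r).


Reconstructing r_w from the 22 given conditions:

  row 1: 0 0 0 0 0 1 1 1 1 1
  row 2: 0 0 0 0 0 1 1 2 2 2
  row 3: 0 0 0 0 0 1 1 2 3 3
  row 4: 0 0 0 0 1 2 2 3 4 4
  row 5: 0 0 0 1 2 3 3 4 5 5
  row 6: 0 0 0 1 2 3 3 4 5 6
  row 7: 0 0 1 2 3 4 4 5 6 7
  row 8: 0 0 1 2 3 4 5 6 7 8
  row 9: 1 1 2 3 4 5 6 7 8 9
  row 10: 1 2 3 4 5 6 7 8 9 10

reading off 1-entries of Δ²R: w = (6, 8, 9, 5, 4, 10, 3, 7, 1, 2).

D(w) has 32 cells with 6 SE-corners; essential set:

[(3, 5, 0), (3, 7, 1), (4, 4, 0), (6, 3, 0), (6, 7, 3), (8, 2, 0)]
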